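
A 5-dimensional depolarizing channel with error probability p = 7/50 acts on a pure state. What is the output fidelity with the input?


F = (1-p) + p/d
= (1 - 0.1400) + 0.1400/5
= 0.8600 + 0.0280
= 0.8880

0.8880


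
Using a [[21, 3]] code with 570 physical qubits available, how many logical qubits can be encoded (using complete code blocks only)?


Each code block uses 21 physical qubits for 3 logical qubit(s).
Number of complete blocks = floor(570 / 21) = 27
Logical qubits = 27 * 3
= 81

81


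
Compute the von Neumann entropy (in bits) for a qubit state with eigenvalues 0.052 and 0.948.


S = -p*log2(p) - (1-p)*log2(1-p)
p = 0.0520, 1-p = 0.9480
= -0.0520 * log2(0.0520) - 0.9480 * log2(0.9480)
= -(-0.2218) - (-0.0730)
= 0.2948

0.2948


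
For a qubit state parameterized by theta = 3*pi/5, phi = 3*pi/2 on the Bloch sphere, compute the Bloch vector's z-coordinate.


theta = 1.8850, phi = 4.7124
r_z = cos(theta) = -0.3090

-0.3090


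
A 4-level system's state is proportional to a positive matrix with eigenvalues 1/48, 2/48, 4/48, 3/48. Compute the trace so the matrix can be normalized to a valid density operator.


tr(M) = sum of eigenvalues
= 1/48 + 2/48 + 4/48 + 3/48
= 10/48
= 0.2083

0.2083


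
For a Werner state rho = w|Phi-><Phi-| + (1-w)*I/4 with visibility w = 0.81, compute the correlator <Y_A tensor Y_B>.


|Phi-> = (|00> - |11>)/sqrt(2)
For the pure Bell state, <Y_A Y_B> = +1 (Bell-state Pauli correlator).
The maximally-mixed part I/4 has tr(I/4 * P tensor P) = 0 for any traceless Pauli P.
So <Y_A Y_B>_rho = w * (+1) + (1 - w) * 0
= 0.81 * (+1)
= 0.8100

0.8100


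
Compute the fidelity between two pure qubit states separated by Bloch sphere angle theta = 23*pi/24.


For states separated by angle theta on Bloch sphere:
F = cos^2(theta/2)
theta = 23*pi/24 = 3.0107
theta/2 = 1.5053
cos(theta/2) = 0.0654
F = 0.0043

0.0043


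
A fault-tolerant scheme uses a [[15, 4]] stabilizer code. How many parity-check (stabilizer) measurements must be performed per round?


For an [[n,k]] stabilizer code:
Number of stabilizer generators = n - k
= 15 - 4
= 11

11


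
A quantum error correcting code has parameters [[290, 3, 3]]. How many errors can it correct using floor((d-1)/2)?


Code parameters: [[290, 3, 3]], distance d = 3.
Number of correctable errors = floor((d-1)/2)
= floor((3 - 1)/2)
= floor(2/2)
= 1

1


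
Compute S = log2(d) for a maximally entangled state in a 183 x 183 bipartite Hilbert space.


For a maximally entangled state in d x d:
S = log2(d) = log2(183)
= 7.5157

7.5157


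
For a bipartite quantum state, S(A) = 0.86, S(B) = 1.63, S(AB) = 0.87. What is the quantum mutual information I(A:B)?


I(A:B) = S(A) + S(B) - S(AB)
= 0.86 + 1.63 - 0.87
= 1.6200

1.6200


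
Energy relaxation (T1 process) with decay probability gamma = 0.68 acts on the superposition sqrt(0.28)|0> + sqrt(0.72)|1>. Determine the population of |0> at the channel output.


For amplitude damping with parameter gamma on state sqrt(a)|0> + sqrt(b)|1>:
alpha^2 = 0.28, beta^2 = 0.72
P(|0>) = alpha^2 + gamma * beta^2
= 0.28 + 0.68 * 0.72
= 0.28 + 0.4896
= 0.7696

0.7696


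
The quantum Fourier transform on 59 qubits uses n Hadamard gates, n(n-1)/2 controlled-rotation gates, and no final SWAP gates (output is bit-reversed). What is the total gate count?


Hadamard gates: 59
Controlled rotations: n*(n-1)/2 = 59*58/2 = 1711
SWAP gates: 0 (omitted)
Total = 59 + 1711
= 1770

1770


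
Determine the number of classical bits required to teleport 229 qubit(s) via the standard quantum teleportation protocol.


Quantum teleportation requires 2 classical bits per qubit teleported.
229 qubit(s) -> 2 * 229 = 458 classical bits

458


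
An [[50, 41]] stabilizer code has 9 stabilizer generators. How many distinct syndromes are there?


Each stabilizer generator gives a binary (+1 or -1) measurement outcome.
With 9 independent generators:
Total syndromes = 2^9
= 512

512


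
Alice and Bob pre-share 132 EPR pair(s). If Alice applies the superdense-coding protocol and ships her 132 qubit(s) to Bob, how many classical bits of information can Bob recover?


Superdense coding allows 2 classical bits per shared entangled pair.
132 pair(s) -> 2 * 132 = 264 classical bits

264


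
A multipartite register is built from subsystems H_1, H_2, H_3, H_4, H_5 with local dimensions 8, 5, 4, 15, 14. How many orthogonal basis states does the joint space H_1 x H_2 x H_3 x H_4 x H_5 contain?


dim(H_1 x H_2 x H_3 x H_4 x H_5) = 8 * 5 * 4 * 15 * 14
= 40 * 4 * 15 * 14
= 160 * 15 * 14
= 2400 * 14
= 33600

33600


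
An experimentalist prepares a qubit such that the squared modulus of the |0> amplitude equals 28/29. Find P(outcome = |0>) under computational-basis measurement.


|alpha|^2 = 28/29 = 0.9655
|beta|^2 = 1 - 28/29 = 1/29 = 0.0345
P(|0>) = |alpha|^2 = 0.9655

0.9655


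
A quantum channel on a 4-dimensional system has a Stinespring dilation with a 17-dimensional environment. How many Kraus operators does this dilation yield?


Tracing out the environment in an orthonormal basis {|i>_E} gives Kraus operators K_i = <i|_E U |0>_E.
Number of Kraus operators = dim(H_env) = d_env
= 17

17


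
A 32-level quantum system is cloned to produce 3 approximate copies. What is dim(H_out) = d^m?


Output space = H^(tensor 3) where dim(H) = 32
dim = 32^3
= 1024 (after 2 factors)
= 32768 (after 3 factors)
= 32768

32768


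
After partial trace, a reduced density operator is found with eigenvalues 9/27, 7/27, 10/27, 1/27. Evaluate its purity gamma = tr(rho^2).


tr(rho^2) = sum of eigenvalues squared
= (9/27)^2 + (7/27)^2 + (10/27)^2 + (1/27)^2
= (81 + 49 + 100 + 1) / 729
= 231/729
= 0.3169

0.3169


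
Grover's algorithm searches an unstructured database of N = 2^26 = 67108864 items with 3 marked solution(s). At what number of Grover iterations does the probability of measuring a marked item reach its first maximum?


After j Grover iterations the success probability is P(j) = sin^2((2j+1)*theta), where sin(theta) = sqrt(k/N).
N = 2^26 = 67108864, k = 3
sin(theta) = sqrt(k/N) = 0.0002114319833
theta = arcsin(sqrt(k/N)) = 0.0002114319849 rad
P(j) reaches its first maximum when (2j+1)*theta is as close as possible to pi/2, i.e. j = round(pi/(4*theta) - 1/2).
pi/(4*theta) - 1/2 = 3714.1611
(For comparison, the common estimate pi/4 * sqrt(N/k) = 3714.6611; the exact maximiser is used here.)
Optimal iterations = 3714

3714


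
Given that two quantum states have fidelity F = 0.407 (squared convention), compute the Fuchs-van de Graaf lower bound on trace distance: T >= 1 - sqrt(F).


Fuchs-van de Graaf (squared-fidelity convention): 1 - sqrt(F) <= T <= sqrt(1 - F).
Lower bound: T >= 1 - sqrt(F)
sqrt(F) = sqrt(0.407) = 0.6380
T >= 1 - 0.6380
T >= 0.3620

0.3620


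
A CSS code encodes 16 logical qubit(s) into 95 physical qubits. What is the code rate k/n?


Code rate R = k/n
= 16/95
= 0.1684

0.1684


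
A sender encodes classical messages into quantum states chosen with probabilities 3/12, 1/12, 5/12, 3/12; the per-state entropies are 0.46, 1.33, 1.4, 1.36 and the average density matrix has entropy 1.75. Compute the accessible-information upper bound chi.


chi = S(rho) - sum_i p_i * S(rho_i)
Weighted entropy = 3/12 * 0.46 + 1/12 * 1.33 + 5/12 * 1.4 + 3/12 * 1.36
= 1.1492
chi = 1.75 - 1.1492
= 0.6008

0.6008


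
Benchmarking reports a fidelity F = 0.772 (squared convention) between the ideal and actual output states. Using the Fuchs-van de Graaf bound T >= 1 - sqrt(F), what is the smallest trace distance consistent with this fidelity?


Fuchs-van de Graaf (squared-fidelity convention): 1 - sqrt(F) <= T <= sqrt(1 - F).
Lower bound: T >= 1 - sqrt(F)
sqrt(F) = sqrt(0.772) = 0.8786
T >= 1 - 0.8786
T >= 0.1214

0.1214


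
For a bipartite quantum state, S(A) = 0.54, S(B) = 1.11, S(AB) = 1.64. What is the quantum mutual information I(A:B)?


I(A:B) = S(A) + S(B) - S(AB)
= 0.54 + 1.11 - 1.64
= 0.0100

0.0100


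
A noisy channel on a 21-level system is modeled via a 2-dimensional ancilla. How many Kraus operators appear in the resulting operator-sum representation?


Tracing out the environment in an orthonormal basis {|i>_E} gives Kraus operators K_i = <i|_E U |0>_E.
Number of Kraus operators = dim(H_env) = d_env
= 2

2


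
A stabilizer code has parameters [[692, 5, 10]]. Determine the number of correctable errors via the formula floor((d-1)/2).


Code parameters: [[692, 5, 10]], distance d = 10.
Number of correctable errors = floor((d-1)/2)
= floor((10 - 1)/2)
= floor(9/2)
= 4

4


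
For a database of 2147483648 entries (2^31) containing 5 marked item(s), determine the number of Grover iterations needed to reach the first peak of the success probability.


After j Grover iterations the success probability is P(j) = sin^2((2j+1)*theta), where sin(theta) = sqrt(k/N).
N = 2^31 = 2147483648, k = 5
sin(theta) = sqrt(k/N) = 4.825252777e-05
theta = arcsin(sqrt(k/N)) = 4.825252779e-05 rad
P(j) reaches its first maximum when (2j+1)*theta is as close as possible to pi/2, i.e. j = round(pi/(4*theta) - 1/2).
pi/(4*theta) - 1/2 = 16276.3294
(For comparison, the common estimate pi/4 * sqrt(N/k) = 16276.8294; the exact maximiser is used here.)
Optimal iterations = 16276

16276


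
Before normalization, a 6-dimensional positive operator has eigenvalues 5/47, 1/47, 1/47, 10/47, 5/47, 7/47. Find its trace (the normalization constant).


tr(M) = sum of eigenvalues
= 5/47 + 1/47 + 1/47 + 10/47 + 5/47 + 7/47
= 29/47
= 0.6170

0.6170


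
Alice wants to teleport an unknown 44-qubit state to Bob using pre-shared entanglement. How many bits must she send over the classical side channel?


Quantum teleportation requires 2 classical bits per qubit teleported.
44 qubit(s) -> 2 * 44 = 88 classical bits

88


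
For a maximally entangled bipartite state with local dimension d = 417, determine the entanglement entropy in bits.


For a maximally entangled state in d x d:
S = log2(d) = log2(417)
= 8.7039

8.7039


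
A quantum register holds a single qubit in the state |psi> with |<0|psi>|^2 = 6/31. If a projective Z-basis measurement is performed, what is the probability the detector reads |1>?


|alpha|^2 = 6/31 = 0.1935
|beta|^2 = 1 - 6/31 = 25/31 = 0.8065
P(|1>) = |beta|^2 = 0.8065

0.8065


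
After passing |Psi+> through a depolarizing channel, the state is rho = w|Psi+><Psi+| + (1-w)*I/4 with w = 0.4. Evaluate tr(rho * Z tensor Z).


|Psi+> = (|01> + |10>)/sqrt(2)
For the pure Bell state, <Z_A Z_B> = -1 (Bell-state Pauli correlator).
The maximally-mixed part I/4 has tr(I/4 * P tensor P) = 0 for any traceless Pauli P.
So <Z_A Z_B>_rho = w * (-1) + (1 - w) * 0
= 0.4 * (-1)
= -0.4000

-0.4000


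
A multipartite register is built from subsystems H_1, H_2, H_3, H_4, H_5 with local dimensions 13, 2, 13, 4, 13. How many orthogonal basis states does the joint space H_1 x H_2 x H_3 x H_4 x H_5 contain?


dim(H_1 x H_2 x H_3 x H_4 x H_5) = 13 * 2 * 13 * 4 * 13
= 26 * 13 * 4 * 13
= 338 * 4 * 13
= 1352 * 13
= 17576

17576


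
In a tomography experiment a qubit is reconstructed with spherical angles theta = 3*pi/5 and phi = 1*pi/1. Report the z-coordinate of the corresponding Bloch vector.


theta = 1.8850, phi = 3.1416
r_z = cos(theta) = -0.3090

-0.3090


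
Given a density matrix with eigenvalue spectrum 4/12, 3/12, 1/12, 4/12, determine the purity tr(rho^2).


tr(rho^2) = sum of eigenvalues squared
= (4/12)^2 + (3/12)^2 + (1/12)^2 + (4/12)^2
= (16 + 9 + 1 + 16) / 144
= 42/144
= 0.2917

0.2917


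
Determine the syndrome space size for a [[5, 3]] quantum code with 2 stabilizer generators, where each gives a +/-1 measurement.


Each stabilizer generator gives a binary (+1 or -1) measurement outcome.
With 2 independent generators:
Total syndromes = 2^2
= 4

4


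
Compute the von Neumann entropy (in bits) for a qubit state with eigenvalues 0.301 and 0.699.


S = -p*log2(p) - (1-p)*log2(1-p)
p = 0.3010, 1-p = 0.6990
= -0.3010 * log2(0.3010) - 0.6990 * log2(0.6990)
= -(-0.5214) - (-0.3611)
= 0.8825

0.8825


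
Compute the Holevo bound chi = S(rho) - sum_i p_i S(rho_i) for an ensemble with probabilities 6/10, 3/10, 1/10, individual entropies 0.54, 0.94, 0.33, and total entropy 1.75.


chi = S(rho) - sum_i p_i * S(rho_i)
Weighted entropy = 6/10 * 0.54 + 3/10 * 0.94 + 1/10 * 0.33
= 0.6390
chi = 1.75 - 0.6390
= 1.1110

1.1110


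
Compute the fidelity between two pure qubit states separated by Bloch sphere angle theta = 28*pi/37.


For states separated by angle theta on Bloch sphere:
F = cos^2(theta/2)
theta = 28*pi/37 = 2.3774
theta/2 = 1.1887
cos(theta/2) = 0.3729
F = 0.1390

0.1390


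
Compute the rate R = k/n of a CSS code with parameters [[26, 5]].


Code rate R = k/n
= 5/26
= 0.1923

0.1923


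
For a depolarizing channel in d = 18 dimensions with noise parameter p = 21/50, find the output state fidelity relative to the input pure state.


F = (1-p) + p/d
= (1 - 0.4200) + 0.4200/18
= 0.5800 + 0.0233
= 0.6033

0.6033


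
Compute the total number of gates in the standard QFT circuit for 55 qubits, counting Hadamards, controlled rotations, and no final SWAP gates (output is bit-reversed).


Hadamard gates: 55
Controlled rotations: n*(n-1)/2 = 55*54/2 = 1485
SWAP gates: 0 (omitted)
Total = 55 + 1485
= 1540

1540


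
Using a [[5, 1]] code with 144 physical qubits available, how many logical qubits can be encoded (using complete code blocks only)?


Each code block uses 5 physical qubits for 1 logical qubit(s).
Number of complete blocks = floor(144 / 5) = 28
Logical qubits = 28 * 1
= 28

28


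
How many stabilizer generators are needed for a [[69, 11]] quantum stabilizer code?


For an [[n,k]] stabilizer code:
Number of stabilizer generators = n - k
= 69 - 11
= 58

58


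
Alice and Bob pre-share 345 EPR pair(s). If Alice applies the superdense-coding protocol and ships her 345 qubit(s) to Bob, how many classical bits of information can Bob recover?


Superdense coding allows 2 classical bits per shared entangled pair.
345 pair(s) -> 2 * 345 = 690 classical bits

690


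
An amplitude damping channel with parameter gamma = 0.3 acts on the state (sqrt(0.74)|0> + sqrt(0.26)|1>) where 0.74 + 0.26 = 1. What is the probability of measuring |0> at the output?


For amplitude damping with parameter gamma on state sqrt(a)|0> + sqrt(b)|1>:
alpha^2 = 0.74, beta^2 = 0.26
P(|0>) = alpha^2 + gamma * beta^2
= 0.74 + 0.3 * 0.26
= 0.74 + 0.0780
= 0.8180

0.8180


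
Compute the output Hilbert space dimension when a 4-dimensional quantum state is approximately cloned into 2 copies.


Output space = H^(tensor 2) where dim(H) = 4
dim = 4^2
= 16

16


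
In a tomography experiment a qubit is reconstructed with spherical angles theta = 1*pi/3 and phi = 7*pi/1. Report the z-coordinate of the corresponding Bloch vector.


theta = 1.0472, phi = 21.9911
r_z = cos(theta) = 0.5000

0.5000


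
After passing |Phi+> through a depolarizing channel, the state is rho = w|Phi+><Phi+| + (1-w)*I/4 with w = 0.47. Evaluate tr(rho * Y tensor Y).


|Phi+> = (|00> + |11>)/sqrt(2)
For the pure Bell state, <Y_A Y_B> = -1 (Bell-state Pauli correlator).
The maximally-mixed part I/4 has tr(I/4 * P tensor P) = 0 for any traceless Pauli P.
So <Y_A Y_B>_rho = w * (-1) + (1 - w) * 0
= 0.47 * (-1)
= -0.4700

-0.4700


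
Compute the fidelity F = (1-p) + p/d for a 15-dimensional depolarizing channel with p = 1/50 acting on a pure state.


F = (1-p) + p/d
= (1 - 0.0200) + 0.0200/15
= 0.9800 + 0.0013
= 0.9813

0.9813


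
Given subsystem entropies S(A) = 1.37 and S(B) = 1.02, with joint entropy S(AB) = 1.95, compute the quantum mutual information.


I(A:B) = S(A) + S(B) - S(AB)
= 1.37 + 1.02 - 1.95
= 0.4400

0.4400


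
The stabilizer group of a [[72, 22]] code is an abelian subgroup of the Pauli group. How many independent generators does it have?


For an [[n,k]] stabilizer code:
Number of stabilizer generators = n - k
= 72 - 22
= 50

50


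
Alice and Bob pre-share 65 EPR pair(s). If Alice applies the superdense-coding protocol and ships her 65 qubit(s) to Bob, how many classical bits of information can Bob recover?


Superdense coding allows 2 classical bits per shared entangled pair.
65 pair(s) -> 2 * 65 = 130 classical bits

130


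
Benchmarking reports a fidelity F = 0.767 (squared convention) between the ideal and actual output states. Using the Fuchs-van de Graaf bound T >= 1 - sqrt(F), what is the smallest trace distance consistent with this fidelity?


Fuchs-van de Graaf (squared-fidelity convention): 1 - sqrt(F) <= T <= sqrt(1 - F).
Lower bound: T >= 1 - sqrt(F)
sqrt(F) = sqrt(0.767) = 0.8758
T >= 1 - 0.8758
T >= 0.1242

0.1242


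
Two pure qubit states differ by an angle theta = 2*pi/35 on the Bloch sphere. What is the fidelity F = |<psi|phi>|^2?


For states separated by angle theta on Bloch sphere:
F = cos^2(theta/2)
theta = 2*pi/35 = 0.1795
theta/2 = 0.0898
cos(theta/2) = 0.9960
F = 0.9920

0.9920


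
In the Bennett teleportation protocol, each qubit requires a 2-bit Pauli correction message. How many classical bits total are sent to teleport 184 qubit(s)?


Quantum teleportation requires 2 classical bits per qubit teleported.
184 qubit(s) -> 2 * 184 = 368 classical bits

368


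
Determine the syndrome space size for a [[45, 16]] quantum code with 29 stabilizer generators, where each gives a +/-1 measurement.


Each stabilizer generator gives a binary (+1 or -1) measurement outcome.
With 29 independent generators:
Total syndromes = 2^29
= 536870912

536870912


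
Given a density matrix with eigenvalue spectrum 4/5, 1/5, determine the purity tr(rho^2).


tr(rho^2) = sum of eigenvalues squared
= (4/5)^2 + (1/5)^2
= (16 + 1) / 25
= 17/25
= 0.6800

0.6800


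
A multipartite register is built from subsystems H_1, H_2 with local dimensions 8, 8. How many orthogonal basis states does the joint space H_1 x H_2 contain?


dim(H_1 x H_2) = 8 * 8
= 64

64


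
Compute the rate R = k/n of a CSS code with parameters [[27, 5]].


Code rate R = k/n
= 5/27
= 0.1852

0.1852


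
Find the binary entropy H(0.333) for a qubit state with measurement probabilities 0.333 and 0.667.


S = -p*log2(p) - (1-p)*log2(1-p)
p = 0.3330, 1-p = 0.6670
= -0.3330 * log2(0.3330) - 0.6670 * log2(0.6670)
= -(-0.5283) - (-0.3897)
= 0.9180

0.9180


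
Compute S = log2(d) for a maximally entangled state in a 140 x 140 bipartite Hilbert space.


For a maximally entangled state in d x d:
S = log2(d) = log2(140)
= 7.1293

7.1293


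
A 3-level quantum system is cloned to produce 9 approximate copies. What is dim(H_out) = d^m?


Output space = H^(tensor 9) where dim(H) = 3
dim = 3^9
= 9 (after 2 factors)
= 27 (after 3 factors)
= 81 (after 4 factors)
= 243 (after 5 factors)
= 729 (after 6 factors)
= 2187 (after 7 factors)
= 6561 (after 8 factors)
= 19683 (after 9 factors)
= 19683

19683


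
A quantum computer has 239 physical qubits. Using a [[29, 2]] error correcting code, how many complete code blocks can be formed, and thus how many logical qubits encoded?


Each code block uses 29 physical qubits for 2 logical qubit(s).
Number of complete blocks = floor(239 / 29) = 8
Logical qubits = 8 * 2
= 16

16


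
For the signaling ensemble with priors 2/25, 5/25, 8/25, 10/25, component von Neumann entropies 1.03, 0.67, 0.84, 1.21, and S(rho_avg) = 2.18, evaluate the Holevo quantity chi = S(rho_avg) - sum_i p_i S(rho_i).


chi = S(rho) - sum_i p_i * S(rho_i)
Weighted entropy = 2/25 * 1.03 + 5/25 * 0.67 + 8/25 * 0.84 + 10/25 * 1.21
= 0.9692
chi = 2.18 - 0.9692
= 1.2108

1.2108


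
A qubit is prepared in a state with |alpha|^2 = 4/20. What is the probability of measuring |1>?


|alpha|^2 = 4/20 = 0.2000
|beta|^2 = 1 - 4/20 = 16/20 = 0.8000
P(|1>) = |beta|^2 = 0.8000

0.8000


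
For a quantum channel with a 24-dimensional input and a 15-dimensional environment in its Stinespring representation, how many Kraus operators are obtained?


Tracing out the environment in an orthonormal basis {|i>_E} gives Kraus operators K_i = <i|_E U |0>_E.
Number of Kraus operators = dim(H_env) = d_env
= 15

15


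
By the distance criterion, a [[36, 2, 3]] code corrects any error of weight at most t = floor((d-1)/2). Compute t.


Code parameters: [[36, 2, 3]], distance d = 3.
Number of correctable errors = floor((d-1)/2)
= floor((3 - 1)/2)
= floor(2/2)
= 1

1


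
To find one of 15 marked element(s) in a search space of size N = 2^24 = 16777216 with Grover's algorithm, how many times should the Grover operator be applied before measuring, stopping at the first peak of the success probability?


After j Grover iterations the success probability is P(j) = sin^2((2j+1)*theta), where sin(theta) = sqrt(k/N).
N = 2^24 = 16777216, k = 15
sin(theta) = sqrt(k/N) = 0.0009455525748
theta = arcsin(sqrt(k/N)) = 0.0009455527157 rad
P(j) reaches its first maximum when (2j+1)*theta is as close as possible to pi/2, i.e. j = round(pi/(4*theta) - 1/2).
pi/(4*theta) - 1/2 = 830.1233
(For comparison, the common estimate pi/4 * sqrt(N/k) = 830.6235; the exact maximiser is used here.)
Optimal iterations = 830

830


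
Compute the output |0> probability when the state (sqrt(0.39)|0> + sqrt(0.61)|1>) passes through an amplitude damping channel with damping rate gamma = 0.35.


For amplitude damping with parameter gamma on state sqrt(a)|0> + sqrt(b)|1>:
alpha^2 = 0.39, beta^2 = 0.61
P(|0>) = alpha^2 + gamma * beta^2
= 0.39 + 0.35 * 0.61
= 0.39 + 0.2135
= 0.6035

0.6035


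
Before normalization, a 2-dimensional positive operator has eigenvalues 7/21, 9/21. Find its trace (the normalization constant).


tr(M) = sum of eigenvalues
= 7/21 + 9/21
= 16/21
= 0.7619

0.7619


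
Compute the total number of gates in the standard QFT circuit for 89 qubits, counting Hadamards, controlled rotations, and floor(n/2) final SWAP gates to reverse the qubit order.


Hadamard gates: 89
Controlled rotations: n*(n-1)/2 = 89*88/2 = 3916
SWAP gates: floor(n/2) = floor(89/2) = 44
Total = 89 + 3916 + 44
= 4049

4049


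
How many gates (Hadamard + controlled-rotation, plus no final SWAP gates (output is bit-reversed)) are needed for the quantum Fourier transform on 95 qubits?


Hadamard gates: 95
Controlled rotations: n*(n-1)/2 = 95*94/2 = 4465
SWAP gates: 0 (omitted)
Total = 95 + 4465
= 4560

4560


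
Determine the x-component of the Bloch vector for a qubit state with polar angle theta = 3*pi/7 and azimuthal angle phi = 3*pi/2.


theta = 1.3464, phi = 4.7124
r_x = sin(theta)*cos(phi) = 0.9749 * 0.0000
r_x = 0.0000

0.0000


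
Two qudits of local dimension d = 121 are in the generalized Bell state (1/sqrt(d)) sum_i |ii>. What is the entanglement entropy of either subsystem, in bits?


For a maximally entangled state in d x d:
S = log2(d) = log2(121)
= 6.9189

6.9189


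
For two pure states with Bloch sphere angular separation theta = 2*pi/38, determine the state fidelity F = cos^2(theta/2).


For states separated by angle theta on Bloch sphere:
F = cos^2(theta/2)
theta = 2*pi/38 = 0.1653
theta/2 = 0.0827
cos(theta/2) = 0.9966
F = 0.9932

0.9932


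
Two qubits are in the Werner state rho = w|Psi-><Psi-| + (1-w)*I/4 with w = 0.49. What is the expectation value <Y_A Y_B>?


|Psi-> = (|01> - |10>)/sqrt(2)
For the pure Bell state, <Y_A Y_B> = -1 (Bell-state Pauli correlator).
The maximally-mixed part I/4 has tr(I/4 * P tensor P) = 0 for any traceless Pauli P.
So <Y_A Y_B>_rho = w * (-1) + (1 - w) * 0
= 0.49 * (-1)
= -0.4900

-0.4900


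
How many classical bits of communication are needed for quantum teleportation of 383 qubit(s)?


Quantum teleportation requires 2 classical bits per qubit teleported.
383 qubit(s) -> 2 * 383 = 766 classical bits

766


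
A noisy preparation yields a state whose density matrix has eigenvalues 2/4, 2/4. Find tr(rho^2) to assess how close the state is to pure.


tr(rho^2) = sum of eigenvalues squared
= (2/4)^2 + (2/4)^2
= (4 + 4) / 16
= 8/16
= 0.5000

0.5000


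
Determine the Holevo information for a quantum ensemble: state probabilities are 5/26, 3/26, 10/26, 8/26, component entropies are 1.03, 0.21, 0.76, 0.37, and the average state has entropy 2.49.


chi = S(rho) - sum_i p_i * S(rho_i)
Weighted entropy = 5/26 * 1.03 + 3/26 * 0.21 + 10/26 * 0.76 + 8/26 * 0.37
= 0.6285
chi = 2.49 - 0.6285
= 1.8615

1.8615


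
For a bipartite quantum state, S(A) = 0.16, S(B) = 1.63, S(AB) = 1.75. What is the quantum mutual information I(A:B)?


I(A:B) = S(A) + S(B) - S(AB)
= 0.16 + 1.63 - 1.75
= 0.0400

0.0400


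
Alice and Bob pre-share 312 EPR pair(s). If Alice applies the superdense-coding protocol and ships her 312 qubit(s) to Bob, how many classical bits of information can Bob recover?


Superdense coding allows 2 classical bits per shared entangled pair.
312 pair(s) -> 2 * 312 = 624 classical bits

624


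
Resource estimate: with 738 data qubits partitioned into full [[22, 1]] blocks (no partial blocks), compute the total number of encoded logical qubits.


Each code block uses 22 physical qubits for 1 logical qubit(s).
Number of complete blocks = floor(738 / 22) = 33
Logical qubits = 33 * 1
= 33

33


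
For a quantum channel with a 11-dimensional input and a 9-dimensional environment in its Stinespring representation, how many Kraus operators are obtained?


Tracing out the environment in an orthonormal basis {|i>_E} gives Kraus operators K_i = <i|_E U |0>_E.
Number of Kraus operators = dim(H_env) = d_env
= 9

9


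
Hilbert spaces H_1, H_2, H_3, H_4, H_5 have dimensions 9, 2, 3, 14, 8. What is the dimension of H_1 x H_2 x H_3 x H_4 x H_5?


dim(H_1 x H_2 x H_3 x H_4 x H_5) = 9 * 2 * 3 * 14 * 8
= 18 * 3 * 14 * 8
= 54 * 14 * 8
= 756 * 8
= 6048

6048


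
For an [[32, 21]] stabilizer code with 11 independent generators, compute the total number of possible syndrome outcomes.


Each stabilizer generator gives a binary (+1 or -1) measurement outcome.
With 11 independent generators:
Total syndromes = 2^11
= 2048

2048


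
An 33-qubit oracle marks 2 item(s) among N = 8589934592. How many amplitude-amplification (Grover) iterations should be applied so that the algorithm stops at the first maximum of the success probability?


After j Grover iterations the success probability is P(j) = sin^2((2j+1)*theta), where sin(theta) = sqrt(k/N).
N = 2^33 = 8589934592, k = 2
sin(theta) = sqrt(k/N) = 1.525878906e-05
theta = arcsin(sqrt(k/N)) = 1.525878906e-05 rad
P(j) reaches its first maximum when (2j+1)*theta is as close as possible to pi/2, i.e. j = round(pi/(4*theta) - 1/2).
pi/(4*theta) - 1/2 = 51471.3540
(For comparison, the common estimate pi/4 * sqrt(N/k) = 51471.8540; the exact maximiser is used here.)
Optimal iterations = 51471

51471


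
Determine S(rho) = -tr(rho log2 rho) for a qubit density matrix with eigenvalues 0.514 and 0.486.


S = -p*log2(p) - (1-p)*log2(1-p)
p = 0.5140, 1-p = 0.4860
= -0.5140 * log2(0.5140) - 0.4860 * log2(0.4860)
= -(-0.4935) - (-0.5059)
= 0.9994

0.9994


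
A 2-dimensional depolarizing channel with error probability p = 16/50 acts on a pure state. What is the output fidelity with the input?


F = (1-p) + p/d
= (1 - 0.3200) + 0.3200/2
= 0.6800 + 0.1600
= 0.8400

0.8400


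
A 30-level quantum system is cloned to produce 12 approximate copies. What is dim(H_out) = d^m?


Output space = H^(tensor 12) where dim(H) = 30
dim = 30^12
= 900 (after 2 factors)
= 27000 (after 3 factors)
= 810000 (after 4 factors)
= 24300000 (after 5 factors)
= 729000000 (after 6 factors)
= 21870000000 (after 7 factors)
= 656100000000 (after 8 factors)
= 19683000000000 (after 9 factors)
= 590490000000000 (after 10 factors)
= 17714700000000000 (after 11 factors)
= 531441000000000000 (after 12 factors)
= 531441000000000000

531441000000000000


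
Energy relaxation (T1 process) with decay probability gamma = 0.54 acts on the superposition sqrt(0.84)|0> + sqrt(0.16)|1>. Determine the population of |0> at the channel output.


For amplitude damping with parameter gamma on state sqrt(a)|0> + sqrt(b)|1>:
alpha^2 = 0.84, beta^2 = 0.16
P(|0>) = alpha^2 + gamma * beta^2
= 0.84 + 0.54 * 0.16
= 0.84 + 0.0864
= 0.9264

0.9264


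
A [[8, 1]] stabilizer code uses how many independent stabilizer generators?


For an [[n,k]] stabilizer code:
Number of stabilizer generators = n - k
= 8 - 1
= 7

7


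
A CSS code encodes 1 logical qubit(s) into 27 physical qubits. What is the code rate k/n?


Code rate R = k/n
= 1/27
= 0.0370

0.0370


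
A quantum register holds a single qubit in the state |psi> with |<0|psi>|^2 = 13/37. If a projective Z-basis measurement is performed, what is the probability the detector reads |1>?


|alpha|^2 = 13/37 = 0.3514
|beta|^2 = 1 - 13/37 = 24/37 = 0.6486
P(|1>) = |beta|^2 = 0.6486

0.6486


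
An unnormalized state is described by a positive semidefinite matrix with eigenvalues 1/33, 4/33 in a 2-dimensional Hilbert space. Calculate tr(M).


tr(M) = sum of eigenvalues
= 1/33 + 4/33
= 5/33
= 0.1515

0.1515


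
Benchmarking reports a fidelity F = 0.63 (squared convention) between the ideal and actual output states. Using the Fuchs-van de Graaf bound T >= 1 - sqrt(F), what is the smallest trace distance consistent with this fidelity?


Fuchs-van de Graaf (squared-fidelity convention): 1 - sqrt(F) <= T <= sqrt(1 - F).
Lower bound: T >= 1 - sqrt(F)
sqrt(F) = sqrt(0.63) = 0.7937
T >= 1 - 0.7937
T >= 0.2063

0.2063


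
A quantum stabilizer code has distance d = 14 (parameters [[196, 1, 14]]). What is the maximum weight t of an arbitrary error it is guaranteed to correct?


Code parameters: [[196, 1, 14]], distance d = 14.
Number of correctable errors = floor((d-1)/2)
= floor((14 - 1)/2)
= floor(13/2)
= 6

6


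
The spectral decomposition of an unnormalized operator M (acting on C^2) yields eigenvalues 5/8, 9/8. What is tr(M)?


tr(M) = sum of eigenvalues
= 5/8 + 9/8
= 14/8
= 1.7500

1.7500


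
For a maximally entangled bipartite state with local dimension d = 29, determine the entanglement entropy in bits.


For a maximally entangled state in d x d:
S = log2(d) = log2(29)
= 4.8580

4.8580


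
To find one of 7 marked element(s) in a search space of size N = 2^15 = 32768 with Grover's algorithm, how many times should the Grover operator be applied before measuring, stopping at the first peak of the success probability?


After j Grover iterations the success probability is P(j) = sin^2((2j+1)*theta), where sin(theta) = sqrt(k/N).
N = 2^15 = 32768, k = 7
sin(theta) = sqrt(k/N) = 0.01461584917
theta = arcsin(sqrt(k/N)) = 0.0146163696 rad
P(j) reaches its first maximum when (2j+1)*theta is as close as possible to pi/2, i.e. j = round(pi/(4*theta) - 1/2).
pi/(4*theta) - 1/2 = 53.2341
(For comparison, the common estimate pi/4 * sqrt(N/k) = 53.7361; the exact maximiser is used here.)
Optimal iterations = 53

53


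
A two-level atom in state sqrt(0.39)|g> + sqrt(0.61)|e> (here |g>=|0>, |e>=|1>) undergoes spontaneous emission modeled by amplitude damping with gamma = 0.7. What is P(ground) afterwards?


For amplitude damping with parameter gamma on state sqrt(a)|0> + sqrt(b)|1>:
alpha^2 = 0.39, beta^2 = 0.61
P(|0>) = alpha^2 + gamma * beta^2
= 0.39 + 0.7 * 0.61
= 0.39 + 0.4270
= 0.8170

0.8170


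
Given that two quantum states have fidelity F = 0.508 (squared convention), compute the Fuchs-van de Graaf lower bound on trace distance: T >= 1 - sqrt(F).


Fuchs-van de Graaf (squared-fidelity convention): 1 - sqrt(F) <= T <= sqrt(1 - F).
Lower bound: T >= 1 - sqrt(F)
sqrt(F) = sqrt(0.508) = 0.7127
T >= 1 - 0.7127
T >= 0.2873

0.2873


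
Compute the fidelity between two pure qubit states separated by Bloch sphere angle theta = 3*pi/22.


For states separated by angle theta on Bloch sphere:
F = cos^2(theta/2)
theta = 3*pi/22 = 0.4284
theta/2 = 0.2142
cos(theta/2) = 0.9771
F = 0.9548

0.9548


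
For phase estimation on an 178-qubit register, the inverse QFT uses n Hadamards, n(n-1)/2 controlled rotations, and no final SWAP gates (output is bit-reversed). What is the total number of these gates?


Hadamard gates: 178
Controlled rotations: n*(n-1)/2 = 178*177/2 = 15753
SWAP gates: 0 (omitted)
Total = 178 + 15753
= 15931

15931


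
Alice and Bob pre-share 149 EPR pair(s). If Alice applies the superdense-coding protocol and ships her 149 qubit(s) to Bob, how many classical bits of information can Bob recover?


Superdense coding allows 2 classical bits per shared entangled pair.
149 pair(s) -> 2 * 149 = 298 classical bits

298


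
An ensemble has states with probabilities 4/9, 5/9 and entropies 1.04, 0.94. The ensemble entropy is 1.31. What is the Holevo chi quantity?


chi = S(rho) - sum_i p_i * S(rho_i)
Weighted entropy = 4/9 * 1.04 + 5/9 * 0.94
= 0.9844
chi = 1.31 - 0.9844
= 0.3256

0.3256


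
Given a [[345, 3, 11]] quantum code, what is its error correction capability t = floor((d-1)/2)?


Code parameters: [[345, 3, 11]], distance d = 11.
Number of correctable errors = floor((d-1)/2)
= floor((11 - 1)/2)
= floor(10/2)
= 5

5


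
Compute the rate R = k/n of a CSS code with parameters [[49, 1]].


Code rate R = k/n
= 1/49
= 0.0204

0.0204


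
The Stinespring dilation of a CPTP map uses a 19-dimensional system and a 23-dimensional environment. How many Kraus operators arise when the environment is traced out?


Tracing out the environment in an orthonormal basis {|i>_E} gives Kraus operators K_i = <i|_E U |0>_E.
Number of Kraus operators = dim(H_env) = d_env
= 23

23


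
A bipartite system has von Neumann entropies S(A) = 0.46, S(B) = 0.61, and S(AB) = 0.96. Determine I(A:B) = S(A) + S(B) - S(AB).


I(A:B) = S(A) + S(B) - S(AB)
= 0.46 + 0.61 - 0.96
= 0.1100

0.1100


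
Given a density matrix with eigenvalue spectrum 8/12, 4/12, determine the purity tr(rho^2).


tr(rho^2) = sum of eigenvalues squared
= (8/12)^2 + (4/12)^2
= (64 + 16) / 144
= 80/144
= 0.5556

0.5556


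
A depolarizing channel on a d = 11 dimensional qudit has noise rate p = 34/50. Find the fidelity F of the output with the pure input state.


F = (1-p) + p/d
= (1 - 0.6800) + 0.6800/11
= 0.3200 + 0.0618
= 0.3818

0.3818


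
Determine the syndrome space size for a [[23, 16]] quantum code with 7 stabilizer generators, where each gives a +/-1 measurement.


Each stabilizer generator gives a binary (+1 or -1) measurement outcome.
With 7 independent generators:
Total syndromes = 2^7
= 128

128


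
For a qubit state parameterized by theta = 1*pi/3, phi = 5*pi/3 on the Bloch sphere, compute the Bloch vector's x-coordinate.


theta = 1.0472, phi = 5.2360
r_x = sin(theta)*cos(phi) = 0.8660 * 0.5000
r_x = 0.4330

0.4330


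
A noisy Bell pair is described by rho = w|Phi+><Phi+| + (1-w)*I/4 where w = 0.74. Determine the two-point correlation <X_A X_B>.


|Phi+> = (|00> + |11>)/sqrt(2)
For the pure Bell state, <X_A X_B> = +1 (Bell-state Pauli correlator).
The maximally-mixed part I/4 has tr(I/4 * P tensor P) = 0 for any traceless Pauli P.
So <X_A X_B>_rho = w * (+1) + (1 - w) * 0
= 0.74 * (+1)
= 0.7400

0.7400


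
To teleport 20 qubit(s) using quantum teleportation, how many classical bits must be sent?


Quantum teleportation requires 2 classical bits per qubit teleported.
20 qubit(s) -> 2 * 20 = 40 classical bits

40


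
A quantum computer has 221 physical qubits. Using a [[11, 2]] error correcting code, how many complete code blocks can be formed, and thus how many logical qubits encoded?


Each code block uses 11 physical qubits for 2 logical qubit(s).
Number of complete blocks = floor(221 / 11) = 20
Logical qubits = 20 * 2
= 40

40


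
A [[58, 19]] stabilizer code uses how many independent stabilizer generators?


For an [[n,k]] stabilizer code:
Number of stabilizer generators = n - k
= 58 - 19
= 39

39


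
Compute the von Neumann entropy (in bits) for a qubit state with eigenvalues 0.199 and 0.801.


S = -p*log2(p) - (1-p)*log2(1-p)
p = 0.1990, 1-p = 0.8010
= -0.1990 * log2(0.1990) - 0.8010 * log2(0.8010)
= -(-0.4635) - (-0.2564)
= 0.7199

0.7199


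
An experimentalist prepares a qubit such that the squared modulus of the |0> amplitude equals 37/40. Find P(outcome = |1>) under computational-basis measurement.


|alpha|^2 = 37/40 = 0.9250
|beta|^2 = 1 - 37/40 = 3/40 = 0.0750
P(|1>) = |beta|^2 = 0.0750

0.0750


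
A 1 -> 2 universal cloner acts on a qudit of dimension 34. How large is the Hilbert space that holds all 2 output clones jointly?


Output space = H^(tensor 2) where dim(H) = 34
dim = 34^2
= 1156

1156


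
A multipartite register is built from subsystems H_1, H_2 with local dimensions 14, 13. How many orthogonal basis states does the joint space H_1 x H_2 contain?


dim(H_1 x H_2) = 14 * 13
= 182

182


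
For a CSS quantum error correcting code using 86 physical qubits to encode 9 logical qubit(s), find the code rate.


Code rate R = k/n
= 9/86
= 0.1047

0.1047


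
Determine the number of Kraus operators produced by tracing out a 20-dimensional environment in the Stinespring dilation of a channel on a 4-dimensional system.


Tracing out the environment in an orthonormal basis {|i>_E} gives Kraus operators K_i = <i|_E U |0>_E.
Number of Kraus operators = dim(H_env) = d_env
= 20

20


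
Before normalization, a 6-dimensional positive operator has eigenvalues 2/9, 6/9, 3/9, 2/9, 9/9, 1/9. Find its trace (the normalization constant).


tr(M) = sum of eigenvalues
= 2/9 + 6/9 + 3/9 + 2/9 + 9/9 + 1/9
= 23/9
= 2.5556

2.5556


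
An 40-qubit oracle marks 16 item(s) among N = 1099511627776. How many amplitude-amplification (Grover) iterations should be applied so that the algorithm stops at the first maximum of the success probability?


After j Grover iterations the success probability is P(j) = sin^2((2j+1)*theta), where sin(theta) = sqrt(k/N).
N = 2^40 = 1099511627776, k = 16
sin(theta) = sqrt(k/N) = 3.814697266e-06
theta = arcsin(sqrt(k/N)) = 3.814697266e-06 rad
P(j) reaches its first maximum when (2j+1)*theta is as close as possible to pi/2, i.e. j = round(pi/(4*theta) - 1/2).
pi/(4*theta) - 1/2 = 205886.9161
(For comparison, the common estimate pi/4 * sqrt(N/k) = 205887.4161; the exact maximiser is used here.)
Optimal iterations = 205887

205887


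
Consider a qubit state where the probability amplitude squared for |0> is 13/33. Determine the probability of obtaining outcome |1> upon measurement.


|alpha|^2 = 13/33 = 0.3939
|beta|^2 = 1 - 13/33 = 20/33 = 0.6061
P(|1>) = |beta|^2 = 0.6061

0.6061


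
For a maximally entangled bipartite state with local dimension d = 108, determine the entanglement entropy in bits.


For a maximally entangled state in d x d:
S = log2(d) = log2(108)
= 6.7549

6.7549


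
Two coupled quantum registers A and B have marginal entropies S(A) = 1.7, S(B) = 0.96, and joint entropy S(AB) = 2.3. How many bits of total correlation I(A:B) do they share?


I(A:B) = S(A) + S(B) - S(AB)
= 1.7 + 0.96 - 2.3
= 0.3600

0.3600


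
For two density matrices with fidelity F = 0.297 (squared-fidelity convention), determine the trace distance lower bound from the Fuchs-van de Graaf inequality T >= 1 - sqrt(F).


Fuchs-van de Graaf (squared-fidelity convention): 1 - sqrt(F) <= T <= sqrt(1 - F).
Lower bound: T >= 1 - sqrt(F)
sqrt(F) = sqrt(0.297) = 0.5450
T >= 1 - 0.5450
T >= 0.4550

0.4550


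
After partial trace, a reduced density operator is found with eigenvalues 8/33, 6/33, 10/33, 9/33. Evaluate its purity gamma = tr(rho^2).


tr(rho^2) = sum of eigenvalues squared
= (8/33)^2 + (6/33)^2 + (10/33)^2 + (9/33)^2
= (64 + 36 + 100 + 81) / 1089
= 281/1089
= 0.2580

0.2580


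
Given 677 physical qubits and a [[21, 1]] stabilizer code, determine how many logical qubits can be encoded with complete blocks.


Each code block uses 21 physical qubits for 1 logical qubit(s).
Number of complete blocks = floor(677 / 21) = 32
Logical qubits = 32 * 1
= 32

32
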